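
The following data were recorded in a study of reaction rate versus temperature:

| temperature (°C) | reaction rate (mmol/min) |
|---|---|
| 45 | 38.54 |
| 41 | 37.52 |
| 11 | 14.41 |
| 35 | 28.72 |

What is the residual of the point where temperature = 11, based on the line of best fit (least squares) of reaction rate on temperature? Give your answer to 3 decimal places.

n = 4, Σx = 132, Σy = 119.19, Σxy = 4436.33, Σx² = 5052
Sxx = Σx² − (Σx)²/n = 5052 − 4356 = 696
Sxy = Σxy − (Σx)(Σy)/n = 4436.33 − 3933.27 = 503.06
b = Sxy/Sxx = 503.06/696 = 0.722787
a = ȳ − b·x̄ = 29.7975 − 0.722787·33 = 5.945517
ŷ(11) = 5.945517 + 0.722787·11 = 13.896178
residual = y − ŷ = 14.41 − 13.896178 = 0.513822

0.514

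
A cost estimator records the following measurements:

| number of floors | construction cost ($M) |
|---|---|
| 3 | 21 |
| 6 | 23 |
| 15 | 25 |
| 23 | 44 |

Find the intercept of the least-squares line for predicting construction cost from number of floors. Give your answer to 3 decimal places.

n = 4, Σx = 47, Σy = 113, Σxy = 1588, Σx² = 799
Sxx = Σx² − (Σx)²/n = 799 − 552.25 = 246.75
Sxy = Σxy − (Σx)(Σy)/n = 1588 − 1327.75 = 260.25
b = Sxy/Sxx = 260.25/246.75 = 1.054711
a = ȳ − b·x̄ = 28.25 − 1.054711·11.75 = 15.857143

15.857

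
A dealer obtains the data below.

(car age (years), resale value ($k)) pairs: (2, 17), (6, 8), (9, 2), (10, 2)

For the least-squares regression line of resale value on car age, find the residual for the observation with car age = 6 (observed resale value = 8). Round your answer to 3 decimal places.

n = 4, Σx = 27, Σy = 29, Σxy = 120, Σx² = 221
Sxx = Σx² − (Σx)²/n = 221 − 182.25 = 38.75
Sxy = Σxy − (Σx)(Σy)/n = 120 − 195.75 = -75.75
b = Sxy/Sxx = -75.75/38.75 = -1.954839
a = ȳ − b·x̄ = 7.25 − (-1.954839)·6.75 = 20.445161
ŷ(6) = 20.445161 + (-1.954839)·6 = 8.716129
residual = y − ŷ = 8 − 8.716129 = -0.716129

-0.716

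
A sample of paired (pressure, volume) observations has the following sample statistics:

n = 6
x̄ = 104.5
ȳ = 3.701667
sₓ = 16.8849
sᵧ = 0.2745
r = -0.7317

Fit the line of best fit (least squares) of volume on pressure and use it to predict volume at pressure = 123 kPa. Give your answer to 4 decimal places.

b = r · sᵧ/sₓ = -0.7317 · 0.2745/16.8849 = -0.011895
a = ȳ − b·x̄ = 3.701667 − (-0.011895)·104.5 = 4.944730
ŷ(123) = a + b·123 = 4.944730 + (-0.011895)·123 = 3.481603

3.4816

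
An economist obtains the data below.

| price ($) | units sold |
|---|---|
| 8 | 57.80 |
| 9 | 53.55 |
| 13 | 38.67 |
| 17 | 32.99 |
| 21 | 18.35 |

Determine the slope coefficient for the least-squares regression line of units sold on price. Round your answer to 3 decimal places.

-2.896

n = 5, Σx = 68, Σy = 201.36, Σxy = 2393.24, Σx² = 1044
Sxx = Σx² − (Σx)²/n = 1044 − 924.8 = 119.2
Sxy = Σxy − (Σx)(Σy)/n = 2393.24 − 2738.496 = -345.256
b = Sxy/Sxx = -345.256/119.2 = -2.896443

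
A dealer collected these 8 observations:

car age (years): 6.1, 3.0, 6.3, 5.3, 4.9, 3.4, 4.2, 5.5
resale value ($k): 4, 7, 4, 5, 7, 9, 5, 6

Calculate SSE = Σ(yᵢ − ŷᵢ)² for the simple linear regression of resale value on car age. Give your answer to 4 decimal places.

8.2654

n = 8, Σx = 38.7, Σy = 47, Σxy = 216, Σx² = 197.45, Σy² = 297
Sxx = Σx² − (Σx)²/n = 197.45 − 187.21125 = 10.23875
Sxy = Σxy − (Σx)(Σy)/n = 216 − 227.3625 = -11.3625
Syy = Σy² − (Σy)²/n = 297 − 276.125 = 20.875
b = Sxy/Sxx = -11.3625/10.23875 = -1.109755
SSE = Syy − b·Sxy = 20.875 − (-1.109755)·(-11.3625) = 8.265413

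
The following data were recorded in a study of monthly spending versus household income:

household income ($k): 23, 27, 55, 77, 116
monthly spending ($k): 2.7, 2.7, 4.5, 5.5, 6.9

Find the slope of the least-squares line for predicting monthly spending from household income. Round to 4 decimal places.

n = 5, Σx = 298, Σy = 22.3, Σxy = 1606.4, Σx² = 23668
Sxx = Σx² − (Σx)²/n = 23668 − 17760.8 = 5907.2
Sxy = Σxy − (Σx)(Σy)/n = 1606.4 − 1329.08 = 277.32
b = Sxy/Sxx = 277.32/5907.2 = 0.046946

0.0469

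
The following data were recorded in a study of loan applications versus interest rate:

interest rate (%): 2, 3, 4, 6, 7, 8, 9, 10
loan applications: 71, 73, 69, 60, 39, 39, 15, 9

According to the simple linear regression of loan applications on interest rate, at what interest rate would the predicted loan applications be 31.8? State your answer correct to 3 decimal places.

7.937

n = 8, Σx = 49, Σy = 375, Σxy = 1807, Σx² = 359
Sxx = Σx² − (Σx)²/n = 359 − 300.125 = 58.875
Sxy = Σxy − (Σx)(Σy)/n = 1807 − 2296.875 = -489.875
b = Sxy/Sxx = -489.875/58.875 = -8.320594
a = ȳ − b·x̄ = 46.875 − (-8.320594)·6.125 = 97.838641
Set a + b·x = 31.8: x = (31.8 − 97.838641) / (-8.320594) = 7.936770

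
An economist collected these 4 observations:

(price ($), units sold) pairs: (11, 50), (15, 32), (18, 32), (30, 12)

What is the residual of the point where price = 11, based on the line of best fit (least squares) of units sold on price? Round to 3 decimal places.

4.881

n = 4, Σx = 74, Σy = 126, Σxy = 1966, Σx² = 1570
Sxx = Σx² − (Σx)²/n = 1570 − 1369 = 201
Sxy = Σxy − (Σx)(Σy)/n = 1966 − 2331 = -365
b = Sxy/Sxx = -365/201 = -1.815920
a = ȳ − b·x̄ = 31.5 − (-1.815920)·18.5 = 65.094527
ŷ(11) = 65.094527 + (-1.815920)·11 = 45.119403
residual = y − ŷ = 50 − 45.119403 = 4.880597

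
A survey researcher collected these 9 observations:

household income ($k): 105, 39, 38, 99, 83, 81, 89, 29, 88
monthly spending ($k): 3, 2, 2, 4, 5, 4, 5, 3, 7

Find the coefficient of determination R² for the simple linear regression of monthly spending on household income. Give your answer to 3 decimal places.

0.349

n = 9, Σx = 651, Σy = 35, Σxy = 2752, Σx² = 53747, Σy² = 157
Sxx = Σx² − (Σx)²/n = 53747 − 47089 = 6658
Sxy = Σxy − (Σx)(Σy)/n = 2752 − 2531.666667 = 220.333333
Syy = Σy² − (Σy)²/n = 157 − 136.111111 = 20.888889
R² = Sxy²/(Sxx·Syy) = (220.333333)²/(6658·20.888889) = 0.349061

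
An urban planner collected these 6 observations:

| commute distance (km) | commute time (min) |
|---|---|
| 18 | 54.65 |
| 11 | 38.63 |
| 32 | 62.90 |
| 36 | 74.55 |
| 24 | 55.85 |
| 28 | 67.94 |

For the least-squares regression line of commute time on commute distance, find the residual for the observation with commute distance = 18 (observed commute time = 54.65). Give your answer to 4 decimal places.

4.3140

n = 6, Σx = 149, Σy = 354.52, Σxy = 9347.95, Σx² = 4125
Sxx = Σx² − (Σx)²/n = 4125 − 3700.166667 = 424.833333
Sxy = Σxy − (Σx)(Σy)/n = 9347.95 − 8803.913333 = 544.036667
b = Sxy/Sxx = 544.036667/424.833333 = 1.280588
a = ȳ − b·x̄ = 59.086667 − 1.280588·24.833333 = 27.285386
ŷ(18) = 27.285386 + 1.280588·18 = 50.335979
residual = y − ŷ = 54.65 − 50.335979 = 4.314021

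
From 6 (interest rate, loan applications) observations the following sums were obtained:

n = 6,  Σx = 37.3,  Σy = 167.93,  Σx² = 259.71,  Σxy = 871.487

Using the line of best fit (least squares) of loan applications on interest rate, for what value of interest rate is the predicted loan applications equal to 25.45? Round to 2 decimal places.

6.63

Sxx = Σx² − (Σx)²/n = 259.71 − 231.881667 = 27.828333
Sxy = Σxy − (Σx)(Σy)/n = 871.487 − 1043.964833 = -172.477833
b = Sxy/Sxx = -172.477833/27.828333 = -6.197922
a = ȳ − b·x̄ = 27.988333 − (-6.197922)·6.216667 = 66.518747
Set a + b·x = 25.45: x = (25.45 − 66.518747) / (-6.197922) = 6.626213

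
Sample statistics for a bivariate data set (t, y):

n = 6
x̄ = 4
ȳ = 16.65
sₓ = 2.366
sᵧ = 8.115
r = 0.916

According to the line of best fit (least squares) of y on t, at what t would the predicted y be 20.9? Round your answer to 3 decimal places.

5.353

b = r · sᵧ/sₓ = 0.916 · 8.115/2.366 = 3.141733
a = ȳ − b·x̄ = 16.65 − 3.141733·4 = 4.083068
Set a + b·x = 20.9: x = (20.9 − 4.083068) / 3.141733 = 5.352757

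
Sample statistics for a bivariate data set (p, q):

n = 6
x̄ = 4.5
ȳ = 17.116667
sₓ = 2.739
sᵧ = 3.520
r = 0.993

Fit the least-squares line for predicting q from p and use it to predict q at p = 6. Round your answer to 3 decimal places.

19.031

b = r · sᵧ/sₓ = 0.993 · 3.52/2.739 = 1.276145
a = ȳ − b·x̄ = 17.116667 − 1.276145·4.5 = 11.374016
ŷ(6) = a + b·6 = 11.374016 + 1.276145·6 = 19.030884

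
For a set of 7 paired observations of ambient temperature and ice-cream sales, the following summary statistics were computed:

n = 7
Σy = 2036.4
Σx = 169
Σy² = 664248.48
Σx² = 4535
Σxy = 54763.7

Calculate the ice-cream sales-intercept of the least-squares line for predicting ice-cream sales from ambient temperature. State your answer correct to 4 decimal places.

-6.2787

Sxx = Σx² − (Σx)²/n = 4535 − 4080.142857 = 454.857143
Sxy = Σxy − (Σx)(Σy)/n = 54763.7 − 49164.514286 = 5599.185714
b = Sxy/Sxx = 5599.185714/454.857143 = 12.309768
a = ȳ − b·x̄ = 290.914286 − 12.309768·24.142857 = -6.278675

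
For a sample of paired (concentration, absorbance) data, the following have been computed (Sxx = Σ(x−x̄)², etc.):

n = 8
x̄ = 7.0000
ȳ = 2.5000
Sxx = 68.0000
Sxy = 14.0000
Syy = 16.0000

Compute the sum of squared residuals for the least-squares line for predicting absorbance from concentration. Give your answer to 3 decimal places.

b = Sxy/Sxx = 14/68 = 0.205882
SSE = Syy − b·Sxy = 16 − 0.205882·14 = 13.117647

13.118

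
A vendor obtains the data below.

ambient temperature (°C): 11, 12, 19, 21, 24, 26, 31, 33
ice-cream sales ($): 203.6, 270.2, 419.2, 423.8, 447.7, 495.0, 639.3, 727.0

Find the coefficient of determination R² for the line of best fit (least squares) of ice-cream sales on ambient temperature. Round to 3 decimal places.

0.963

n = 8, Σx = 177, Σy = 3625.8, Σxy = 89770.7, Σx² = 4369, Σy² = 1852489.86
Sxx = Σx² − (Σx)²/n = 4369 − 3916.125 = 452.875
Sxy = Σxy − (Σx)(Σy)/n = 89770.7 − 80220.825 = 9549.875
Syy = Σy² − (Σy)²/n = 1852489.86 − 1643303.205 = 209186.655
R² = Sxy²/(Sxx·Syy) = (9549.875)²/(452.875·209186.655) = 0.962682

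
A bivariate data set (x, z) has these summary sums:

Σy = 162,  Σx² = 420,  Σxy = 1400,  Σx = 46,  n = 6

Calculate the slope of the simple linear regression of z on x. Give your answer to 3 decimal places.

Sxx = Σx² − (Σx)²/n = 420 − 352.666667 = 67.333333
Sxy = Σxy − (Σx)(Σy)/n = 1400 − 1242 = 158
b = Sxy/Sxx = 158/67.333333 = 2.346535

2.347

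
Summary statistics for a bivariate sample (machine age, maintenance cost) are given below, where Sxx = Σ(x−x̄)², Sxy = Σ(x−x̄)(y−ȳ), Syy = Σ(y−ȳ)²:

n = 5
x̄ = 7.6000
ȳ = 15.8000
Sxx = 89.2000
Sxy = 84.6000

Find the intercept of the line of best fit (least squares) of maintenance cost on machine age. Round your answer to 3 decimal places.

b = Sxy/Sxx = 84.6/89.2 = 0.948430
a = ȳ − b·x̄ = 15.8 − 0.948430·7.6 = 8.591928

8.592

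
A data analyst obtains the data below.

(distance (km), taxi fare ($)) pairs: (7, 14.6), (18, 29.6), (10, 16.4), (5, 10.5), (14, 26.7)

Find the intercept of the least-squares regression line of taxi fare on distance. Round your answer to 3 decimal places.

n = 5, Σx = 54, Σy = 97.8, Σxy = 1225.3, Σx² = 694
Sxx = Σx² − (Σx)²/n = 694 − 583.2 = 110.8
Sxy = Σxy − (Σx)(Σy)/n = 1225.3 − 1056.24 = 169.06
b = Sxy/Sxx = 169.06/110.8 = 1.525812
a = ȳ − b·x̄ = 19.56 − 1.525812·10.8 = 3.081227

3.081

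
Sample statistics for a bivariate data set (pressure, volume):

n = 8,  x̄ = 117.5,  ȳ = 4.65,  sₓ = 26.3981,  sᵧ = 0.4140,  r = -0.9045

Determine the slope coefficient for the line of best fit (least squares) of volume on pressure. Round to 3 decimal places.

-0.014

b = r · sᵧ/sₓ = -0.9045 · 0.414/26.3981 = -0.014185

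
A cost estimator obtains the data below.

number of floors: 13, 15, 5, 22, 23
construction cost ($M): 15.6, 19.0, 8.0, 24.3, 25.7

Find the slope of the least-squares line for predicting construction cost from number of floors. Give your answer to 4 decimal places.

n = 5, Σx = 78, Σy = 92.6, Σxy = 1653.5, Σx² = 1432
Sxx = Σx² − (Σx)²/n = 1432 − 1216.8 = 215.2
Sxy = Σxy − (Σx)(Σy)/n = 1653.5 − 1444.56 = 208.94
b = Sxy/Sxx = 208.94/215.2 = 0.970911

0.9709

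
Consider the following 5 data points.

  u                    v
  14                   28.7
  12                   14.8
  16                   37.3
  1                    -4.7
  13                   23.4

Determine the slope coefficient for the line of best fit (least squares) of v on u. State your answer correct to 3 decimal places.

2.603

n = 5, Σx = 56, Σy = 99.5, Σxy = 1475.7, Σx² = 766
Sxx = Σx² − (Σx)²/n = 766 − 627.2 = 138.8
Sxy = Σxy − (Σx)(Σy)/n = 1475.7 − 1114.4 = 361.3
b = Sxy/Sxx = 361.3/138.8 = 2.603026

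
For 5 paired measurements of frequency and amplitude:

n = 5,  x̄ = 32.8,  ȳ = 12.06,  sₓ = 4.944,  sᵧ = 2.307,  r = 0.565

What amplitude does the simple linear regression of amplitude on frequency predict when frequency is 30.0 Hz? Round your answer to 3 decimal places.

11.322

b = r · sᵧ/sₓ = 0.565 · 2.307/4.944 = 0.263644
a = ȳ − b·x̄ = 12.06 − 0.263644·32.8 = 3.412483
ŷ(30.0) = a + b·30.0 = 3.412483 + 0.263644·30 = 11.321797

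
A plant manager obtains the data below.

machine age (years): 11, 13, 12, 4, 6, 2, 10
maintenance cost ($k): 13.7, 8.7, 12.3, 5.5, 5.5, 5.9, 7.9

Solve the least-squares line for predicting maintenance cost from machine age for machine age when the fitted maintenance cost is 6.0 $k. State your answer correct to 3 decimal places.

n = 7, Σx = 58, Σy = 59.5, Σxy = 557.2, Σx² = 590
Sxx = Σx² − (Σx)²/n = 590 − 480.571429 = 109.428571
Sxy = Σxy − (Σx)(Σy)/n = 557.2 − 493 = 64.2
b = Sxy/Sxx = 64.2/109.428571 = 0.586684
a = ȳ − b·x̄ = 8.5 − 0.586684·8.285714 = 3.638903
Set a + b·x = 6.0: x = (6.0 − 3.638903) / 0.586684 = 4.024477

4.024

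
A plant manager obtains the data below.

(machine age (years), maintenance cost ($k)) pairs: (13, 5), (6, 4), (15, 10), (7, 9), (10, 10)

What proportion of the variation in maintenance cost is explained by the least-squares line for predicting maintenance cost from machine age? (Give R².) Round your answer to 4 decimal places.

n = 5, Σx = 51, Σy = 38, Σxy = 402, Σx² = 579, Σy² = 322
Sxx = Σx² − (Σx)²/n = 579 − 520.2 = 58.8
Sxy = Σxy − (Σx)(Σy)/n = 402 − 387.6 = 14.4
Syy = Σy² − (Σy)²/n = 322 − 288.8 = 33.2
R² = Sxy²/(Sxx·Syy) = (14.4)²/(58.8·33.2) = 0.106221

0.1062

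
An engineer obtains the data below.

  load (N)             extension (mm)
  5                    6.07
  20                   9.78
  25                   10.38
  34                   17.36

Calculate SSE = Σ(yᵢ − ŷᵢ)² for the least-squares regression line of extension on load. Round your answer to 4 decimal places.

8.4493

n = 4, Σx = 84, Σy = 43.59, Σxy = 1075.69, Σx² = 2206, Σy² = 541.6073
Sxx = Σx² − (Σx)²/n = 2206 − 1764 = 442
Sxy = Σxy − (Σx)(Σy)/n = 1075.69 − 915.39 = 160.3
Syy = Σy² − (Σy)²/n = 541.6073 − 475.022025 = 66.585275
b = Sxy/Sxx = 160.3/442 = 0.362670
SSE = Syy − b·Sxy = 66.585275 − 0.362670·160.3 = 8.449325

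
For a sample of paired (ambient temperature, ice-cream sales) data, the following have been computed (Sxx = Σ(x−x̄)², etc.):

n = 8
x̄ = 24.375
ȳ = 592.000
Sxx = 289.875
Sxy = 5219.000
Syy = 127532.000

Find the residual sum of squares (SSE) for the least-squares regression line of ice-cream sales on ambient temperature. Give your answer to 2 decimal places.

33567.49

b = Sxy/Sxx = 5219/289.875 = 18.004312
SSE = Syy − b·Sxy = 127532 − 18.004312·5219 = 33567.494610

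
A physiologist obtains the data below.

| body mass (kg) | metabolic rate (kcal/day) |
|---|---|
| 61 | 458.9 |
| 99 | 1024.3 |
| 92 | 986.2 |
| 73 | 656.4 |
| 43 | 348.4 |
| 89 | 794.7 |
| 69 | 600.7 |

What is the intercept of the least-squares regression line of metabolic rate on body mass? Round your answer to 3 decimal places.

n = 7, Σx = 526, Σy = 4869.6, Σxy = 395204, Σx² = 41846
Sxx = Σx² − (Σx)²/n = 41846 − 39525.142857 = 2320.857143
Sxy = Σxy − (Σx)(Σy)/n = 395204 − 365915.657143 = 29288.342857
b = Sxy/Sxx = 29288.342857/2320.857143 = 12.619623
a = ȳ − b·x̄ = 695.657143 − 12.619623·75.142857 = -252.617407

-252.617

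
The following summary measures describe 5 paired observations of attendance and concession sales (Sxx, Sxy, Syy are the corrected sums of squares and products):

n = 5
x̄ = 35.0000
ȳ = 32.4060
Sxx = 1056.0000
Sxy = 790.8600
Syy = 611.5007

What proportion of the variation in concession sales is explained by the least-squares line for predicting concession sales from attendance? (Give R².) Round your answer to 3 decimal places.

R² = Sxy²/(Sxx·Syy) = (790.86)²/(1056·611.5007) = 0.968586

0.969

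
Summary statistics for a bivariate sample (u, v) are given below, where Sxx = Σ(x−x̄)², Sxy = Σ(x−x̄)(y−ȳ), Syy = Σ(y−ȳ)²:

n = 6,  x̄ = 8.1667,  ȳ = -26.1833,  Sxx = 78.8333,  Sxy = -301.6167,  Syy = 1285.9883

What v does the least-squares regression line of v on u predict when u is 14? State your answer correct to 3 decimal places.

b = Sxy/Sxx = -301.6167/78.8333 = -3.826006
a = ȳ − b·x̄ = -26.1833 − (-3.826006)·8.1667 = 5.062545
ŷ(14) = a + b·14 = 5.062545 + (-3.826006)·14 = -48.501542

-48.502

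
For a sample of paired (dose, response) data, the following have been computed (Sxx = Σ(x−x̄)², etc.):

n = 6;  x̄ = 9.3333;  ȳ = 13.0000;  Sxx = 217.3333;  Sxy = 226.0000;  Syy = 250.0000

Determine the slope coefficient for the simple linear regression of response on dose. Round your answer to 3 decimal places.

b = Sxy/Sxx = 226/217.3333 = 1.039877

1.040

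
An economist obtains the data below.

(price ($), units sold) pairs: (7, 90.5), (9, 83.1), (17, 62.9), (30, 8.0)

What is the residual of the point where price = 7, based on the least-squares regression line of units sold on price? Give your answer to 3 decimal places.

n = 4, Σx = 63, Σy = 244.5, Σxy = 2690.7, Σx² = 1319
Sxx = Σx² − (Σx)²/n = 1319 − 992.25 = 326.75
Sxy = Σxy − (Σx)(Σy)/n = 2690.7 − 3850.875 = -1160.175
b = Sxy/Sxx = -1160.175/326.75 = -3.550650
a = ȳ − b·x̄ = 61.125 − (-3.550650)·15.75 = 117.047743
ŷ(7) = 117.047743 + (-3.550650)·7 = 92.193191
residual = y − ŷ = 90.5 − 92.193191 = -1.693191

-1.693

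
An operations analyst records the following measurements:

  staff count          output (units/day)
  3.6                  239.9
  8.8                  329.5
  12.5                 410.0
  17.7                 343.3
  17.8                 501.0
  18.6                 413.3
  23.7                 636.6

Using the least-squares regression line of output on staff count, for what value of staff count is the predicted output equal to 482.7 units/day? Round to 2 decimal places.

n = 7, Σx = 102.7, Σy = 2873.6, Σxy = 46657.25, Σx² = 1784.43
Sxx = Σx² − (Σx)²/n = 1784.43 − 1506.755714 = 277.674286
Sxy = Σxy − (Σx)(Σy)/n = 46657.25 − 42159.817143 = 4497.432857
b = Sxy/Sxx = 4497.432857/277.674286 = 16.196793
a = ȳ − b·x̄ = 410.514286 − 16.196793·14.671429 = 172.884198
Set a + b·x = 482.7: x = (482.7 − 172.884198) / 16.196793 = 19.128219

19.13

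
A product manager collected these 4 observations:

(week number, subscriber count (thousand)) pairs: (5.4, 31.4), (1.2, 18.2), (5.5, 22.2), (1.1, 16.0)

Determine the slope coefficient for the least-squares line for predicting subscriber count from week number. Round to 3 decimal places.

n = 4, Σx = 13.2, Σy = 87.8, Σxy = 331.1, Σx² = 62.06
Sxx = Σx² − (Σx)²/n = 62.06 − 43.56 = 18.5
Sxy = Σxy − (Σx)(Σy)/n = 331.1 − 289.74 = 41.36
b = Sxy/Sxx = 41.36/18.5 = 2.235676

2.236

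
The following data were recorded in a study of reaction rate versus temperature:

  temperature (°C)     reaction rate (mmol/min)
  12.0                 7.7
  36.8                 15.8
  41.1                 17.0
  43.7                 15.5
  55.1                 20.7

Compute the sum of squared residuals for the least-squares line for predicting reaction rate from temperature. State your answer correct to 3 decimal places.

n = 5, Σx = 188.7, Σy = 76.7, Σxy = 3190.46, Σx² = 8133.15, Σy² = 1266.67
Sxx = Σx² − (Σx)²/n = 8133.15 − 7121.538 = 1011.612
Sxy = Σxy − (Σx)(Σy)/n = 3190.46 − 2894.658 = 295.802
Syy = Σy² − (Σy)²/n = 1266.67 − 1176.578 = 90.092
b = Sxy/Sxx = 295.802/1011.612 = 0.292407
SSE = Syy − b·Sxy = 90.092 − 0.292407·295.802 = 3.597550

3.598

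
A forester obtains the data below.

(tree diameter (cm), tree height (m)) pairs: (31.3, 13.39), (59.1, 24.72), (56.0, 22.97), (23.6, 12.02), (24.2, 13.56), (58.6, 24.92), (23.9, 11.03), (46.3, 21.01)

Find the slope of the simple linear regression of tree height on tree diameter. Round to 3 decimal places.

0.364

n = 8, Σx = 323, Σy = 143.62, Σxy = 6474.895, Σx² = 14899.96
Sxx = Σx² − (Σx)²/n = 14899.96 − 13041.125 = 1858.835
Sxy = Σxy − (Σx)(Σy)/n = 6474.895 − 5798.6575 = 676.2375
b = Sxy/Sxx = 676.2375/1858.835 = 0.363796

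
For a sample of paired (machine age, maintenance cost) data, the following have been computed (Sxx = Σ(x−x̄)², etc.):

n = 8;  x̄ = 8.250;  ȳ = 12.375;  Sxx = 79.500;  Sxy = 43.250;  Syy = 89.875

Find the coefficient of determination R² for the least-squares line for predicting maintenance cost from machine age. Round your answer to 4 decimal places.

R² = Sxy²/(Sxx·Syy) = (43.25)²/(79.5·89.875) = 0.261798

0.2618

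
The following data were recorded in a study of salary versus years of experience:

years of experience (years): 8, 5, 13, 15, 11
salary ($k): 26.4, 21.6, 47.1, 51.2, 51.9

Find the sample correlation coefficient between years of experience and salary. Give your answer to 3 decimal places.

n = 5, Σx = 52, Σy = 198.2, Σxy = 2270.4, Σx² = 604, Σy² = 8696.98
Sxx = Σx² − (Σx)²/n = 604 − 540.8 = 63.2
Sxy = Σxy − (Σx)(Σy)/n = 2270.4 − 2061.28 = 209.12
Syy = Σy² − (Σy)²/n = 8696.98 − 7856.648 = 840.332
r = Sxy/√(Sxx·Syy) = 209.12/√(53108.9824) = 209.12/230.453862 = 0.907427

0.907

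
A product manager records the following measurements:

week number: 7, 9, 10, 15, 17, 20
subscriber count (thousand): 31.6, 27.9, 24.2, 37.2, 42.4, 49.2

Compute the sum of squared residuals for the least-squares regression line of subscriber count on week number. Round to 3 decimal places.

84.553

n = 6, Σx = 78, Σy = 212.5, Σxy = 2977.1, Σx² = 1144, Σy² = 7964.85
Sxx = Σx² − (Σx)²/n = 1144 − 1014 = 130
Sxy = Σxy − (Σx)(Σy)/n = 2977.1 − 2762.5 = 214.6
Syy = Σy² − (Σy)²/n = 7964.85 − 7526.041667 = 438.808333
b = Sxy/Sxx = 214.6/130 = 1.650769
SSE = Syy − b·Sxy = 438.808333 − 1.650769·214.6 = 84.553256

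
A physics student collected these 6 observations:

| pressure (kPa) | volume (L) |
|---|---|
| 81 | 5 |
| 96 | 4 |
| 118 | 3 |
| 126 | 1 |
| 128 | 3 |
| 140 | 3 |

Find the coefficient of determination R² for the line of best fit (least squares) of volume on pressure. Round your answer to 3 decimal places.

n = 6, Σx = 689, Σy = 19, Σxy = 2073, Σx² = 81561, Σy² = 69
Sxx = Σx² − (Σx)²/n = 81561 − 79120.166667 = 2440.833333
Sxy = Σxy − (Σx)(Σy)/n = 2073 − 2181.833333 = -108.833333
Syy = Σy² − (Σy)²/n = 69 − 60.166667 = 8.833333
R² = Sxy²/(Sxx·Syy) = (-108.833333)²/(2440.833333·8.833333) = 0.549365

0.549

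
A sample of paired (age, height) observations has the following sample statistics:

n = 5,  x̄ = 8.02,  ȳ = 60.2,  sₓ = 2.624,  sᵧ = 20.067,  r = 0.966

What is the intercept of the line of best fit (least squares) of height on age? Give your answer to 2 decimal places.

b = r · sᵧ/sₓ = 0.966 · 20.067/2.624 = 7.387470
a = ȳ − b·x̄ = 60.2 − 7.387470·8.02 = 0.952488

0.95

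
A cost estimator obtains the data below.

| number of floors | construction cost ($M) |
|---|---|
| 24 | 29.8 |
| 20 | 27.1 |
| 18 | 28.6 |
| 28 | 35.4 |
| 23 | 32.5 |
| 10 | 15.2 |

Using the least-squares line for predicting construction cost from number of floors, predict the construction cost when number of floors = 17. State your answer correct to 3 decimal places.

n = 6, Σx = 123, Σy = 168.6, Σxy = 3662.7, Σx² = 2713
Sxx = Σx² − (Σx)²/n = 2713 − 2521.5 = 191.5
Sxy = Σxy − (Σx)(Σy)/n = 3662.7 − 3456.3 = 206.4
b = Sxy/Sxx = 206.4/191.5 = 1.077807
a = ȳ − b·x̄ = 28.1 − 1.077807·20.5 = 6.004961
ŷ(17) = a + b·17 = 6.004961 + 1.077807·17 = 24.327676

24.328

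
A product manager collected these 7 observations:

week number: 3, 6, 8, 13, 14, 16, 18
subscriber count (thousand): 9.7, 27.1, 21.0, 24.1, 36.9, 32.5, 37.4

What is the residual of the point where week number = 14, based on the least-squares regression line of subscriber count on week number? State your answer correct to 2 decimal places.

5.61

n = 7, Σx = 78, Σy = 188.7, Σxy = 2382.8, Σx² = 1054
Sxx = Σx² − (Σx)²/n = 1054 − 869.142857 = 184.857143
Sxy = Σxy − (Σx)(Σy)/n = 2382.8 − 2102.657143 = 280.142857
b = Sxy/Sxx = 280.142857/184.857143 = 1.515456
a = ȳ − b·x̄ = 26.957143 − 1.515456·11.142857 = 10.070634
ŷ(14) = 10.070634 + 1.515456·14 = 31.287017
residual = y − ŷ = 36.9 − 31.287017 = 5.612983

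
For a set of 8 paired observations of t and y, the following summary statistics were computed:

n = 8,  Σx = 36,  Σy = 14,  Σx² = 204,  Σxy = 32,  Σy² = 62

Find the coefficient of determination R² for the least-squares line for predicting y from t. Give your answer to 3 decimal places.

Sxx = Σx² − (Σx)²/n = 204 − 162 = 42
Sxy = Σxy − (Σx)(Σy)/n = 32 − 63 = -31
Syy = Σy² − (Σy)²/n = 62 − 24.5 = 37.5
R² = Sxy²/(Sxx·Syy) = (-31)²/(42·37.5) = 0.610159

0.610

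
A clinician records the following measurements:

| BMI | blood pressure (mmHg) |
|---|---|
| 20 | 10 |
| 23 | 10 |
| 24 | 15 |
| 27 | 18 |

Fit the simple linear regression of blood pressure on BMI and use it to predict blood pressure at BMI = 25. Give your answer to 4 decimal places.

n = 4, Σx = 94, Σy = 53, Σxy = 1276, Σx² = 2234
Sxx = Σx² − (Σx)²/n = 2234 − 2209 = 25
Sxy = Σxy − (Σx)(Σy)/n = 1276 − 1245.5 = 30.5
b = Sxy/Sxx = 30.5/25 = 1.22
a = ȳ − b·x̄ = 13.25 − 1.22·23.5 = -15.42
ŷ(25) = a + b·25 = -15.42 + 1.22·25 = 15.08

15.0800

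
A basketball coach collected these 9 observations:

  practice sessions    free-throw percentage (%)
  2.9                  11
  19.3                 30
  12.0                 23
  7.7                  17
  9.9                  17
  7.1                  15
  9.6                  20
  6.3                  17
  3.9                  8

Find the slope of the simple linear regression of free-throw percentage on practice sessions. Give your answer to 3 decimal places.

n = 9, Σx = 78.7, Σy = 158, Σxy = 1622.9, Σx² = 879.67
Sxx = Σx² − (Σx)²/n = 879.67 − 688.187778 = 191.482222
Sxy = Σxy − (Σx)(Σy)/n = 1622.9 − 1381.622222 = 241.277778
b = Sxy/Sxx = 241.277778/191.482222 = 1.260053

1.260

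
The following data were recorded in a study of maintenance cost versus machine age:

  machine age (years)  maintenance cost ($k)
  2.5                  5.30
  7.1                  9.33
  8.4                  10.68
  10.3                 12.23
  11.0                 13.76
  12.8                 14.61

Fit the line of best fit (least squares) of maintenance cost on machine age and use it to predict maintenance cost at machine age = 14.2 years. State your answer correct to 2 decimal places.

16.12

n = 6, Σx = 52.1, Σy = 65.91, Σxy = 633.542, Σx² = 518.15
Sxx = Σx² − (Σx)²/n = 518.15 − 452.401667 = 65.748333
Sxy = Σxy − (Σx)(Σy)/n = 633.542 − 572.3185 = 61.2235
b = Sxy/Sxx = 61.2235/65.748333 = 0.931179
a = ȳ − b·x̄ = 10.985 − 0.931179·8.683333 = 2.899258
ŷ(14.2) = a + b·14.2 = 2.899258 + 0.931179·14.2 = 16.122007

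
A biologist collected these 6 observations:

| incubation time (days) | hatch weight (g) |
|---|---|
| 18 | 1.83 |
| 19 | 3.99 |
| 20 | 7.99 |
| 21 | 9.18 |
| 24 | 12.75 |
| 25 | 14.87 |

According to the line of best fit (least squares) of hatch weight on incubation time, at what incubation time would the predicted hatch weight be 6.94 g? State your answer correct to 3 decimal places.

20.311

n = 6, Σx = 127, Σy = 50.61, Σxy = 1139.08, Σx² = 2727
Sxx = Σx² − (Σx)²/n = 2727 − 2688.166667 = 38.833333
Sxy = Σxy − (Σx)(Σy)/n = 1139.08 − 1071.245 = 67.835
b = Sxy/Sxx = 67.835/38.833333 = 1.746824
a = ȳ − b·x̄ = 8.435 − 1.746824·21.166667 = -28.539442
Set a + b·x = 6.94: x = (6.94 − (-28.539442)) / 1.746824 = 20.310828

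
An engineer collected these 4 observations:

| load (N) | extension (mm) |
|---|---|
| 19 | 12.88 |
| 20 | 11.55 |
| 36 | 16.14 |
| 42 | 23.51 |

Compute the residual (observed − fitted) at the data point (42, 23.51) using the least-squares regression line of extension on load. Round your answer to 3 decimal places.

n = 4, Σx = 117, Σy = 64.08, Σxy = 2044.18, Σx² = 3821
Sxx = Σx² − (Σx)²/n = 3821 − 3422.25 = 398.75
Sxy = Σxy − (Σx)(Σy)/n = 2044.18 − 1874.34 = 169.84
b = Sxy/Sxx = 169.84/398.75 = 0.425931
a = ȳ − b·x̄ = 16.02 − 0.425931·29.25 = 3.561517
ŷ(42) = 3.561517 + 0.425931·42 = 21.450621
residual = y − ŷ = 23.51 − 21.450621 = 2.059379

2.059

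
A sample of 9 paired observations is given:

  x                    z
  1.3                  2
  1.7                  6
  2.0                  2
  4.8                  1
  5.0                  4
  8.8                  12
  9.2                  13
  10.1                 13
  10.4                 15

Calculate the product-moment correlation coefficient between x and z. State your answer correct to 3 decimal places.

n = 9, Σx = 53.3, Σy = 68, Σxy = 554.1, Σx² = 428.87, Σy² = 768
Sxx = Σx² − (Σx)²/n = 428.87 − 315.654444 = 113.215556
Sxy = Σxy − (Σx)(Σy)/n = 554.1 − 402.711111 = 151.388889
Syy = Σy² − (Σy)²/n = 768 − 513.777778 = 254.222222
r = Sxy/√(Sxx·Syy) = 151.388889/√(28781.910123) = 151.388889/169.652321 = 0.892348

0.892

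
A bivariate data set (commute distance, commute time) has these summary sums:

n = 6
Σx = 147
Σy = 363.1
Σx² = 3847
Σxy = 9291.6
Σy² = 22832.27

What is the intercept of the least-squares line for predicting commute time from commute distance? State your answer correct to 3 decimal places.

21.032

Sxx = Σx² − (Σx)²/n = 3847 − 3601.5 = 245.5
Sxy = Σxy − (Σx)(Σy)/n = 9291.6 − 8895.95 = 395.65
b = Sxy/Sxx = 395.65/245.5 = 1.611609
a = ȳ − b·x̄ = 60.516667 − 1.611609·24.5 = 21.032247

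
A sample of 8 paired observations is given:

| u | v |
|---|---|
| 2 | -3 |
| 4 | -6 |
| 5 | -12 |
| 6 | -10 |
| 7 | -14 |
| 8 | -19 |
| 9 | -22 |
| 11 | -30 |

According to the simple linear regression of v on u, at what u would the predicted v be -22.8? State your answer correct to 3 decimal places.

9.267

n = 8, Σx = 52, Σy = -116, Σxy = -928, Σx² = 396
Sxx = Σx² − (Σx)²/n = 396 − 338 = 58
Sxy = Σxy − (Σx)(Σy)/n = -928 − (-754) = -174
b = Sxy/Sxx = -174/58 = -3
a = ȳ − b·x̄ = -14.5 − (-3)·6.5 = 5
Set a + b·x = -22.8: x = (-22.8 − 5) / (-3) = 9.266667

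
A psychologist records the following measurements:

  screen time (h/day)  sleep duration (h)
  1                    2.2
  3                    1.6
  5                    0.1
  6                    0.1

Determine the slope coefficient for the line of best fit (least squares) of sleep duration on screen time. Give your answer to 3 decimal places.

-0.468

n = 4, Σx = 15, Σy = 4, Σxy = 8.1, Σx² = 71
Sxx = Σx² − (Σx)²/n = 71 − 56.25 = 14.75
Sxy = Σxy − (Σx)(Σy)/n = 8.1 − 15 = -6.9
b = Sxy/Sxx = -6.9/14.75 = -0.467797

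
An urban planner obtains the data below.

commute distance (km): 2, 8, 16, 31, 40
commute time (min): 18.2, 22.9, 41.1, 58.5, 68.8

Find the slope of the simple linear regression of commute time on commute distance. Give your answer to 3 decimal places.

n = 5, Σx = 97, Σy = 209.5, Σxy = 5442.7, Σx² = 2885
Sxx = Σx² − (Σx)²/n = 2885 − 1881.8 = 1003.2
Sxy = Σxy − (Σx)(Σy)/n = 5442.7 − 4064.3 = 1378.4
b = Sxy/Sxx = 1378.4/1003.2 = 1.374003

1.374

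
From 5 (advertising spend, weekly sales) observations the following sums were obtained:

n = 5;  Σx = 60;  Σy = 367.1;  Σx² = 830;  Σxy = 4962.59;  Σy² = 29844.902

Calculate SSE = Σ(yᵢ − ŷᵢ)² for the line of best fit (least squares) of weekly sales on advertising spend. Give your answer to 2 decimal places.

Sxx = Σx² − (Σx)²/n = 830 − 720 = 110
Sxy = Σxy − (Σx)(Σy)/n = 4962.59 − 4405.2 = 557.39
Syy = Σy² − (Σy)²/n = 29844.902 − 26952.482 = 2892.42
b = Sxy/Sxx = 557.39/110 = 5.067182
SSE = Syy − b·Sxy = 2892.42 − 5.067182·557.39 = 68.023526

68.02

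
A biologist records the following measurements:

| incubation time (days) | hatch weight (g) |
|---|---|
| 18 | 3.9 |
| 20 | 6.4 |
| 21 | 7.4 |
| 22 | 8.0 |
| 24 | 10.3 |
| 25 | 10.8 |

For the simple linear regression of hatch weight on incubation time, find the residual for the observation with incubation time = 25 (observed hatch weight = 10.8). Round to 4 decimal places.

n = 6, Σx = 130, Σy = 46.8, Σxy = 1046.8, Σx² = 2850
Sxx = Σx² − (Σx)²/n = 2850 − 2816.666667 = 33.333333
Sxy = Σxy − (Σx)(Σy)/n = 1046.8 − 1014 = 32.8
b = Sxy/Sxx = 32.8/33.333333 = 0.984
a = ȳ − b·x̄ = 7.8 − 0.984·21.666667 = -13.52
ŷ(25) = -13.52 + 0.984·25 = 11.08
residual = y − ŷ = 10.8 − 11.08 = -0.28

-0.2800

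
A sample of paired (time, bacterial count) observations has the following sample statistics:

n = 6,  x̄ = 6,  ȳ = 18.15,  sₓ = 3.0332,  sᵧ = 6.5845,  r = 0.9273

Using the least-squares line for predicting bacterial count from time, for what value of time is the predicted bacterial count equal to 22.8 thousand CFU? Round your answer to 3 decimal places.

b = r · sᵧ/sₓ = 0.9273 · 6.5845/3.0332 = 2.012992
a = ȳ − b·x̄ = 18.15 − 2.012992·6 = 6.072049
Set a + b·x = 22.8: x = (22.8 − 6.072049) / 2.012992 = 8.309994

8.310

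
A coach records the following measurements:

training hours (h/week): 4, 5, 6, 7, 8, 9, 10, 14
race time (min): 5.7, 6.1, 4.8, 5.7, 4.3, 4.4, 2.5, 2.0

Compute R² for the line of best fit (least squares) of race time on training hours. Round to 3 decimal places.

0.834

n = 8, Σx = 63, Σy = 35.5, Σxy = 249, Σx² = 567, Σy² = 173.33
Sxx = Σx² − (Σx)²/n = 567 − 496.125 = 70.875
Sxy = Σxy − (Σx)(Σy)/n = 249 − 279.5625 = -30.5625
Syy = Σy² − (Σy)²/n = 173.33 − 157.53125 = 15.79875
R² = Sxy²/(Sxx·Syy) = (-30.5625)²/(70.875·15.79875) = 0.834184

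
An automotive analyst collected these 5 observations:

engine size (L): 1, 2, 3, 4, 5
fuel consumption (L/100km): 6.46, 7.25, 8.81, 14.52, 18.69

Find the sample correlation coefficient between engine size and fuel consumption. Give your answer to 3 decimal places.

n = 5, Σx = 15, Σy = 55.73, Σxy = 198.92, Σx² = 55, Σy² = 732.0567
Sxx = Σx² − (Σx)²/n = 55 − 45 = 10
Sxy = Σxy − (Σx)(Σy)/n = 198.92 − 167.19 = 31.73
Syy = Σy² − (Σy)²/n = 732.0567 − 621.16658 = 110.89012
r = Sxy/√(Sxx·Syy) = 31.73/√(1108.9012) = 31.73/33.300168 = 0.952848

0.953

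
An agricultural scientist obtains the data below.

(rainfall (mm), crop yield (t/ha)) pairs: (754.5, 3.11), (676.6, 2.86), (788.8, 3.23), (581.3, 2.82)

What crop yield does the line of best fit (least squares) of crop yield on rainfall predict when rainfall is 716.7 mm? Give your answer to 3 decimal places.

3.038

n = 4, Σx = 2801.2, Σy = 12.02, Σxy = 8468.661, Σx² = 1987172.94
Sxx = Σx² − (Σx)²/n = 1987172.94 − 1961680.36 = 25492.58
Sxy = Σxy − (Σx)(Σy)/n = 8468.661 − 8417.606 = 51.055
b = Sxy/Sxx = 51.055/25492.58 = 0.002003
a = ȳ − b·x̄ = 3.005 − 0.002003·700.3 = 1.602481
ŷ(716.7) = a + b·716.7 = 1.602481 + 0.002003·716.7 = 3.037845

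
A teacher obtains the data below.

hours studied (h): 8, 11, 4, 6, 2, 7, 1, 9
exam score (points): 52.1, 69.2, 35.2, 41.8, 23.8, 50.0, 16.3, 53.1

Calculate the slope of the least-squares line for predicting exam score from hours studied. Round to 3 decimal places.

n = 8, Σx = 48, Σy = 341.5, Σxy = 2461.4, Σx² = 372
Sxx = Σx² − (Σx)²/n = 372 − 288 = 84
Sxy = Σxy − (Σx)(Σy)/n = 2461.4 − 2049 = 412.4
b = Sxy/Sxx = 412.4/84 = 4.909524

4.910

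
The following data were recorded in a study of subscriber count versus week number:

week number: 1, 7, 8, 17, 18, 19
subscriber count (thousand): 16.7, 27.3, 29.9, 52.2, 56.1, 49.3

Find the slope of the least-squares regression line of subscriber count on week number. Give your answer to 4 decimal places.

n = 6, Σx = 70, Σy = 231.5, Σxy = 3280.9, Σx² = 1088
Sxx = Σx² − (Σx)²/n = 1088 − 816.666667 = 271.333333
Sxy = Σxy − (Σx)(Σy)/n = 3280.9 − 2700.833333 = 580.066667
b = Sxy/Sxx = 580.066667/271.333333 = 2.137838

2.1378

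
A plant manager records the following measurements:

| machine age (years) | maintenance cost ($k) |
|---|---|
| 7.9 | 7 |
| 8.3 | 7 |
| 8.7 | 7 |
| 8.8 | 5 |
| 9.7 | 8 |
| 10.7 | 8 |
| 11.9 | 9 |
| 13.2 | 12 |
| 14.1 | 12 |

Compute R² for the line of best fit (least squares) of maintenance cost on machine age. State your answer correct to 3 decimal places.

0.841

n = 9, Σx = 93.3, Σy = 75, Σxy = 816.2, Σx² = 1007.67, Σy² = 669
Sxx = Σx² − (Σx)²/n = 1007.67 − 967.21 = 40.46
Sxy = Σxy − (Σx)(Σy)/n = 816.2 − 777.5 = 38.7
Syy = Σy² − (Σy)²/n = 669 − 625 = 44
R² = Sxy²/(Sxx·Syy) = (38.7)²/(40.46·44) = 0.841285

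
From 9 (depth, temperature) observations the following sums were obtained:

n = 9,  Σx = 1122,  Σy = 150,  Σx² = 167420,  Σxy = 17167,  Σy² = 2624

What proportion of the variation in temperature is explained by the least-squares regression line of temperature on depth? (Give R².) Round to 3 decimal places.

0.688

Sxx = Σx² − (Σx)²/n = 167420 − 139876 = 27544
Sxy = Σxy − (Σx)(Σy)/n = 17167 − 18700 = -1533
Syy = Σy² − (Σy)²/n = 2624 − 2500 = 124
R² = Sxy²/(Sxx·Syy) = (-1533)²/(27544·124) = 0.688075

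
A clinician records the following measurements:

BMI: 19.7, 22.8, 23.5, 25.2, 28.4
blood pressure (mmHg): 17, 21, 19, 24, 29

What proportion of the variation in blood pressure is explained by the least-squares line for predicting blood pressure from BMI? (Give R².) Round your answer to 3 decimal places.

0.914

n = 5, Σx = 119.6, Σy = 110, Σxy = 2688.6, Σx² = 2901.78, Σy² = 2508
Sxx = Σx² − (Σx)²/n = 2901.78 − 2860.832 = 40.948
Sxy = Σxy − (Σx)(Σy)/n = 2688.6 − 2631.2 = 57.4
Syy = Σy² − (Σy)²/n = 2508 − 2420 = 88
R² = Sxy²/(Sxx·Syy) = (57.4)²/(40.948·88) = 0.914341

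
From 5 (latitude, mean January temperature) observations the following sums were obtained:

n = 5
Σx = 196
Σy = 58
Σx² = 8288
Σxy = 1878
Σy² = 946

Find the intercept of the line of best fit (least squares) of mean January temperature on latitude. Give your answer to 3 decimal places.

37.241

Sxx = Σx² − (Σx)²/n = 8288 − 7683.2 = 604.8
Sxy = Σxy − (Σx)(Σy)/n = 1878 − 2273.6 = -395.6
b = Sxy/Sxx = -395.6/604.8 = -0.654101
a = ȳ − b·x̄ = 11.6 − (-0.654101)·39.2 = 37.240741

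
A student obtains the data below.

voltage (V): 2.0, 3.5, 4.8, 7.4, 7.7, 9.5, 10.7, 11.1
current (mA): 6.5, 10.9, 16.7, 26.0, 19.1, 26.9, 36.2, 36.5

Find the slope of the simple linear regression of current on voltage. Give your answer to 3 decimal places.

n = 8, Σx = 56.7, Σy = 178.8, Σxy = 1518.82, Σx² = 481.29
Sxx = Σx² − (Σx)²/n = 481.29 − 401.86125 = 79.42875
Sxy = Σxy − (Σx)(Σy)/n = 1518.82 − 1267.245 = 251.575
b = Sxy/Sxx = 251.575/79.42875 = 3.167304

3.167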